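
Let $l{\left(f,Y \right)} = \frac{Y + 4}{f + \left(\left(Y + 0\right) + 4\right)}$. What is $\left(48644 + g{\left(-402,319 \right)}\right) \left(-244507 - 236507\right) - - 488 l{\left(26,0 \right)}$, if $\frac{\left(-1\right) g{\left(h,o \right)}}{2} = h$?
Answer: $- \frac{356777703104}{15} \approx -2.3785 \cdot 10^{10}$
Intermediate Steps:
$g{\left(h,o \right)} = - 2 h$
$l{\left(f,Y \right)} = \frac{4 + Y}{4 + Y + f}$ ($l{\left(f,Y \right)} = \frac{4 + Y}{f + \left(Y + 4\right)} = \frac{4 + Y}{f + \left(4 + Y\right)} = \frac{4 + Y}{4 + Y + f}$)
$\left(48644 + g{\left(-402,319 \right)}\right) \left(-244507 - 236507\right) - - 488 l{\left(26,0 \right)} = \left(48644 - -804\right) \left(-244507 - 236507\right) - - 488 \frac{4 + 0}{4 + 0 + 26} = \left(48644 + 804\right) \left(-481014\right) - - 488 \cdot \frac{1}{30} \cdot 4 = 49448 \left(-481014\right) - - 488 \cdot \frac{1}{30} \cdot 4 = -23785180272 - \left(-488\right) \frac{2}{15} = -23785180272 - - \frac{976}{15} = -23785180272 + \frac{976}{15} = - \frac{356777703104}{15}$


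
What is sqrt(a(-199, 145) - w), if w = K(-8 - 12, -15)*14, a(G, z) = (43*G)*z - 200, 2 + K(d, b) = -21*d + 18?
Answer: I*sqrt(1247069) ≈ 1116.7*I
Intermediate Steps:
K(d, b) = 16 - 21*d (K(d, b) = -2 + (-21*d + 18) = -2 + (18 - 21*d) = 16 - 21*d)
a(G, z) = -200 + 43*G*z (a(G, z) = 43*G*z - 200 = -200 + 43*G*z)
w = 6104 (w = (16 - 21*(-8 - 12))*14 = (16 - 21*(-20))*14 = (16 + 420)*14 = 436*14 = 6104)
sqrt(a(-199, 145) - w) = sqrt((-200 + 43*(-199)*145) - 1*6104) = sqrt((-200 - 1240765) - 6104) = sqrt(-1240965 - 6104) = sqrt(-1247069) = I*sqrt(1247069)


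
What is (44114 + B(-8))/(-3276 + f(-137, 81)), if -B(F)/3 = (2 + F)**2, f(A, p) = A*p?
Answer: -44006/14373 ≈ -3.0617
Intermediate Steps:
B(F) = -3*(2 + F)**2
(44114 + B(-8))/(-3276 + f(-137, 81)) = (44114 - 3*(2 - 8)**2)/(-3276 - 137*81) = (44114 - 3*(-6)**2)/(-3276 - 11097) = (44114 - 3*36)/(-14373) = (44114 - 108)*(-1/14373) = 44006*(-1/14373) = -44006/14373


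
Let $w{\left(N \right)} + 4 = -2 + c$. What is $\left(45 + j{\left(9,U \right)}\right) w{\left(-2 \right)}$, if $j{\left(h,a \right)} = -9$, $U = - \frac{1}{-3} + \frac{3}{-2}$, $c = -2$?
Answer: $-288$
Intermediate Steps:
$U = - \frac{7}{6}$ ($U = \left(-1\right) \left(- \frac{1}{3}\right) + 3 \left(- \frac{1}{2}\right) = \frac{1}{3} - \frac{3}{2} = - \frac{7}{6} \approx -1.1667$)
$w{\left(N \right)} = -8$ ($w{\left(N \right)} = -4 - 4 = -8$)
$\left(45 + j{\left(9,U \right)}\right) w{\left(-2 \right)} = \left(45 - 9\right) \left(-8\right) = 36 \left(-8\right) = -288$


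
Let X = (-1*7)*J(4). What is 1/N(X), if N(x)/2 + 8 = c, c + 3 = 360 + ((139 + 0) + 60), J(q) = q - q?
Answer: 1/1096 ≈ 0.00091241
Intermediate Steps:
J(q) = 0
X = 0 (X = -1*7*0 = -7*0 = 0)
c = 556 (c = -3 + (360 + ((139 + 0) + 60)) = -3 + (360 + (139 + 60)) = -3 + (360 + 199) = -3 + 559 = 556)
N(x) = 1096 (N(x) = -16 + 2*556 = -16 + 1112 = 1096)
1/N(X) = 1/1096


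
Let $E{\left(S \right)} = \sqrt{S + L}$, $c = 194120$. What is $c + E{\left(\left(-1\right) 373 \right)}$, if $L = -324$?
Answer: $194120 + i \sqrt{697} \approx 1.9412 \cdot 10^{5} + 26.401 i$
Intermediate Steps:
$E{\left(S \right)} = \sqrt{-324 + S}$ ($E{\left(S \right)} = \sqrt{S - 324} = \sqrt{-324 + S}$)
$c + E{\left(\left(-1\right) 373 \right)} = 194120 + \sqrt{-324 - 373} = 194120 + \sqrt{-697} = 194120 + i \sqrt{697}$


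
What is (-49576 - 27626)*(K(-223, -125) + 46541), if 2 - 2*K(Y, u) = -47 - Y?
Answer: -3586341708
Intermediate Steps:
K(Y, u) = 49/2 + Y/2 (K(Y, u) = 1 - (-47 - Y)/2 = 1 + (47/2 + Y/2) = 49/2 + Y/2)
(-49576 - 27626)*(K(-223, -125) + 46541) = (-49576 - 27626)*((49/2 + (½)*(-223)) + 46541) = -77202*((49/2 - 223/2) + 46541) = -77202*(-87 + 46541) = -77202*46454 = -3586341708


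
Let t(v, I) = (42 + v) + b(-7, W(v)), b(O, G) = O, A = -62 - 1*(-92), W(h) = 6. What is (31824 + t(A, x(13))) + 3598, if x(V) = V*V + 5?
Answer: 35487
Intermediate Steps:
A = 30 (A = -62 + 92 = 30)
x(V) = 5 + V**2 (x(V) = V**2 + 5 = 5 + V**2)
t(v, I) = 35 + v (t(v, I) = (42 + v) - 7 = 35 + v)
(31824 + t(A, x(13))) + 3598 = (31824 + (35 + 30)) + 3598 = (31824 + 65) + 3598 = 31889 + 3598 = 35487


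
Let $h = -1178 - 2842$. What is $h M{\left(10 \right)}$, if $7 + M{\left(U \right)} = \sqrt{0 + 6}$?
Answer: $28140 - 4020 \sqrt{6} \approx 18293.0$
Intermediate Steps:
$M{\left(U \right)} = -7 + \sqrt{6}$ ($M{\left(U \right)} = -7 + \sqrt{0 + 6} = -7 + \sqrt{6}$)
$h = -4020$ ($h = -1178 - 2842 = -4020$)
$h M{\left(10 \right)} = - 4020 \left(-7 + \sqrt{6}\right) = 28140 - 4020 \sqrt{6}$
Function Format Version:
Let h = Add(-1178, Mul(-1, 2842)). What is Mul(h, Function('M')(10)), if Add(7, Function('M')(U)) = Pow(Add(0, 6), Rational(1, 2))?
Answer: Add(28140, Mul(-4020, Pow(6, Rational(1, 2)))) ≈ 18293.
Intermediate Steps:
Function('M')(U) = Add(-7, Pow(6, Rational(1, 2))) (Function('M')(U) = Add(-7, Pow(Add(0, 6), Rational(1, 2))) = Add(-7, Pow(6, Rational(1, 2))))
h = -4020 (h = Add(-1178, -2842) = -4020)
Mul(h, Function('M')(10)) = Mul(-4020, Add(-7, Pow(6, Rational(1, 2)))) = Add(28140, Mul(-4020, Pow(6, Rational(1, 2))))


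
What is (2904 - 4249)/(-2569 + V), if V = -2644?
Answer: 1345/5213 ≈ 0.25801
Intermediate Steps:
(2904 - 4249)/(-2569 + V) = (2904 - 4249)/(-2569 - 2644) = -1345/(-5213) = -1345*(-1/5213) = 1345/5213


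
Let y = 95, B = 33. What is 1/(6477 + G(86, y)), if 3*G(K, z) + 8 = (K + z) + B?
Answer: 3/19637 ≈ 0.00015277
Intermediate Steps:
G(K, z) = 25/3 + K/3 + z/3 (G(K, z) = -8/3 + ((K + z) + 33)/3 = -8/3 + (33 + K + z)/3 = -8/3 + (11 + K/3 + z/3) = 25/3 + K/3 + z/3)
1/(6477 + G(86, y)) = 1/(6477 + (25/3 + (1/3)*86 + (1/3)*95)) = 1/(6477 + (25/3 + 86/3 + 95/3)) = 1/(6477 + 206/3) = 1/(19637/3) = 3/19637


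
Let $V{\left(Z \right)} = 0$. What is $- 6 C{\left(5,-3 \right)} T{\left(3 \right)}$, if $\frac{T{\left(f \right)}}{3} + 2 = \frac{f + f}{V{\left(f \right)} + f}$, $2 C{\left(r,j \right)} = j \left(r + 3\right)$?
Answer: $0$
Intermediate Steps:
$C{\left(r,j \right)} = \frac{j \left(3 + r\right)}{2}$ ($C{\left(r,j \right)} = \frac{j \left(r + 3\right)}{2} = \frac{j \left(3 + r\right)}{2}$)
$T{\left(f \right)} = 0$ ($T{\left(f \right)} = -6 + 3 \frac{f + f}{0 + f} = -6 + 3 \frac{2 f}{f} = -6 + 3 \cdot 2 = -6 + 6 = 0$)
$- 6 C{\left(5,-3 \right)} T{\left(3 \right)} = - 6 \cdot \frac{1}{2} \left(-3\right) \left(3 + 5\right) 0 = - 6 \cdot \frac{1}{2} \left(-3\right) 8 \cdot 0 = \left(-6\right) \left(-12\right) 0 = 72 \cdot 0 = 0$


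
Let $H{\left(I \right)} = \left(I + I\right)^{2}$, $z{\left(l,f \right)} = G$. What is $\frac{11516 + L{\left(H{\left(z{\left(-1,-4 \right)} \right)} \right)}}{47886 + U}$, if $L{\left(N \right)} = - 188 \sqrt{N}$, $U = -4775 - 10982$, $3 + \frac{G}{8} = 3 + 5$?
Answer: $- \frac{3524}{32129} \approx -0.10968$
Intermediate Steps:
$G = 40$ ($G = -24 + 8 \left(3 + 5\right) = -24 + 8 \cdot 8 = -24 + 64 = 40$)
$z{\left(l,f \right)} = 40$
$H{\left(I \right)} = 4 I^{2}$ ($H{\left(I \right)} = \left(2 I\right)^{2} = 4 I^{2}$)
$U = -15757$ ($U = -4775 - 10982 = -15757$)
$\frac{11516 + L{\left(H{\left(z{\left(-1,-4 \right)} \right)} \right)}}{47886 + U} = \frac{11516 - 188 \sqrt{4 \cdot 40^{2}}}{47886 - 15757} = \frac{11516 - 188 \sqrt{4 \cdot 1600}}{32129} = \left(11516 - 188 \sqrt{6400}\right) \frac{1}{32129} = \left(11516 - 15040\right) \frac{1}{32129} = \left(-3524\right) \frac{1}{32129} = - \frac{3524}{32129}$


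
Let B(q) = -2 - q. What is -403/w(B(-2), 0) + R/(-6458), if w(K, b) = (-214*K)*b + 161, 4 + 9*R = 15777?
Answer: -25962619/9357642 ≈ -2.7745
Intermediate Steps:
R = 15773/9 (R = -4/9 + (⅑)*15777 = -4/9 + 1753 = 15773/9 ≈ 1752.6)
w(K, b) = 161 - 214*K*b (w(K, b) = -214*K*b + 161 = 161 - 214*K*b)
-403/w(B(-2), 0) + R/(-6458) = -403/(161 - 214*(-2 - 1*(-2))*0) + (15773/9)/(-6458) = -403/(161 - 214*(-2 + 2)*0) + (15773/9)*(-1/6458) = -403/(161 - 214*0*0) - 15773/58122 = -403/(161 + 0) - 15773/58122 = -403/161 - 15773/58122 = -25962619/9357642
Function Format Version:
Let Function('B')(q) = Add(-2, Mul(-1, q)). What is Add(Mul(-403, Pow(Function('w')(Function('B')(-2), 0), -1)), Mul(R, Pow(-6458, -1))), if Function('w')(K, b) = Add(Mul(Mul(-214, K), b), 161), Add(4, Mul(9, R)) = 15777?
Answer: Rational(-25962619, 9357642) ≈ -2.7745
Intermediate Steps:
R = Rational(15773, 9) (R = Add(Rational(-4, 9), Mul(Rational(1, 9), 15777)) = Add(Rational(-4, 9), 1753) = Rational(15773, 9) ≈ 1752.6)
Function('w')(K, b) = Add(161, Mul(-214, K, b)) (Function('w')(K, b) = Add(Mul(-214, K, b), 161) = Add(161, Mul(-214, K, b)))
Add(Mul(-403, Pow(Function('w')(Function('B')(-2), 0), -1)), Mul(R, Pow(-6458, -1))) = Add(Mul(-403, Pow(Add(161, Mul(-214, Add(-2, Mul(-1, -2)), 0)), -1)), Mul(Rational(15773, 9), Pow(-6458, -1))) = Add(Mul(-403, Pow(Add(161, Mul(-214, Add(-2, 2), 0)), -1)), Mul(Rational(15773, 9), Rational(-1, 6458))) = Add(Mul(-403, Pow(Add(161, Mul(-214, 0, 0)), -1)), Rational(-15773, 58122)) = Add(Mul(-403, Pow(Add(161, 0), -1)), Rational(-15773, 58122)) = Add(Mul(-403, Pow(161, -1)), Rational(-15773, 58122)) = Add(Mul(-403, Rational(1, 161)), Rational(-15773, 58122)) = Add(Rational(-403, 161), Rational(-15773, 58122)) = Rational(-25962619, 9357642)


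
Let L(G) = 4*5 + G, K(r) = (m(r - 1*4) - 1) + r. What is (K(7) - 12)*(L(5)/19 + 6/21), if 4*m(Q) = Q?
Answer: -639/76 ≈ -8.4079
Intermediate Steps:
m(Q) = Q/4
K(r) = -2 + 5*r/4 (K(r) = ((r - 1*4)/4 - 1) + r = ((r - 4)/4 - 1) + r = ((-4 + r)/4 - 1) + r = ((-1 + r/4) - 1) + r = (-2 + r/4) + r = -2 + 5*r/4)
L(G) = 20 + G
(K(7) - 12)*(L(5)/19 + 6/21) = ((-2 + (5/4)*7) - 12)*((20 + 5)/19 + 6/21) = ((-2 + 35/4) - 12)*(25*(1/19) + 6*(1/21)) = (27/4 - 12)*(25/19 + 2/7) = -21/4*213/133 = -639/76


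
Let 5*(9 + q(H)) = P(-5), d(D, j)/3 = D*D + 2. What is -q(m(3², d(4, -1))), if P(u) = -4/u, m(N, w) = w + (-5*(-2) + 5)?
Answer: 221/25 ≈ 8.8400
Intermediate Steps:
d(D, j) = 6 + 3*D² (d(D, j) = 3*(D*D + 2) = 3*(D² + 2) = 3*(2 + D²) = 6 + 3*D²)
m(N, w) = 15 + w (m(N, w) = w + (10 + 5) = w + 15 = 15 + w)
q(H) = -221/25 (q(H) = -9 + (-4/(-5))/5 = -9 + (-4*(-⅕))/5 = -9 + (⅕)*(⅘) = -9 + 4/25 = -221/25)
-q(m(3², d(4, -1))) = -1*(-221/25) = 221/25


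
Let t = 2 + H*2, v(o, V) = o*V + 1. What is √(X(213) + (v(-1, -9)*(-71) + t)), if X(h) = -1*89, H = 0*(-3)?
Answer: I*√797 ≈ 28.231*I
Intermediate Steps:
H = 0
v(o, V) = 1 + V*o (v(o, V) = V*o + 1 = 1 + V*o)
X(h) = -89
t = 2 (t = 2 + 0*2 = 2 + 0 = 2)
√(X(213) + (v(-1, -9)*(-71) + t)) = √(-89 + ((1 - 9*(-1))*(-71) + 2)) = √(-89 + ((1 + 9)*(-71) + 2)) = √(-89 + (10*(-71) + 2)) = √(-89 + (-710 + 2)) = √(-89 - 708) = √(-797) = I*√797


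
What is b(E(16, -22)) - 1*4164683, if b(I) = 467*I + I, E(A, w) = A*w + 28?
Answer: -4316315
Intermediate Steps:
E(A, w) = 28 + A*w
b(I) = 468*I
b(E(16, -22)) - 1*4164683 = 468*(28 + 16*(-22)) - 1*4164683 = 468*(28 - 352) - 4164683 = 468*(-324) - 4164683 = -151632 - 4164683 = -4316315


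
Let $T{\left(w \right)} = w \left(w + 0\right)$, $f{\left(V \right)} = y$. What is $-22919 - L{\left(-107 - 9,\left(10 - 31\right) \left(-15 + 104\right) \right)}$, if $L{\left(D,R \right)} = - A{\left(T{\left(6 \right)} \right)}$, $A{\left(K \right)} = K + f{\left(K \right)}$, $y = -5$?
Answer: $-22888$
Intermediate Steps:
$f{\left(V \right)} = -5$
$T{\left(w \right)} = w^{2}$ ($T{\left(w \right)} = w w = w^{2}$)
$A{\left(K \right)} = -5 + K$ ($A{\left(K \right)} = K - 5 = -5 + K$)
$L{\left(D,R \right)} = -31$ ($L{\left(D,R \right)} = - (-5 + 6^{2}) = - (-5 + 36) = \left(-1\right) 31 = -31$)
$-22919 - L{\left(-107 - 9,\left(10 - 31\right) \left(-15 + 104\right) \right)} = -22919 - -31 = -22919 + 31 = -22888$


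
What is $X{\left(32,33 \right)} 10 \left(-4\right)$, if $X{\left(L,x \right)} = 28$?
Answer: $-1120$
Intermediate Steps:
$X{\left(32,33 \right)} 10 \left(-4\right) = 28 \cdot 10 \left(-4\right) = 28 \left(-40\right) = -1120$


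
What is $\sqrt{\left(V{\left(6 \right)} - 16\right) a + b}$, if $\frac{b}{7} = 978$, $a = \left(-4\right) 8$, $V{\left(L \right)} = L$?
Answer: $\sqrt{7166} \approx 84.652$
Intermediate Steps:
$a = -32$
$b = 6846$ ($b = 7 \cdot 978 = 6846$)
$\sqrt{\left(V{\left(6 \right)} - 16\right) a + b} = \sqrt{\left(6 - 16\right) \left(-32\right) + 6846} = \sqrt{\left(-10\right) \left(-32\right) + 6846} = \sqrt{320 + 6846} = \sqrt{7166}$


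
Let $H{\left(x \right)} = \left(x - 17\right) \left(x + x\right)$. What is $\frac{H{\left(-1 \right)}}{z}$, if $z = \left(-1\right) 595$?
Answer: $- \frac{36}{595} \approx -0.060504$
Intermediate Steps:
$H{\left(x \right)} = 2 x \left(-17 + x\right)$ ($H{\left(x \right)} = \left(-17 + x\right) 2 x = 2 x \left(-17 + x\right)$)
$z = -595$
$\frac{H{\left(-1 \right)}}{z} = \frac{2 \left(-1\right) \left(-17 - 1\right)}{-595} = 2 \left(-1\right) \left(-18\right) \left(- \frac{1}{595}\right) = 36 \left(- \frac{1}{595}\right) = - \frac{36}{595}$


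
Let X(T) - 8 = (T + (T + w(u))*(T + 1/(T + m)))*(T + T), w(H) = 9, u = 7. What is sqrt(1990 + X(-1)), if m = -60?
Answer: 4*sqrt(468907)/61 ≈ 44.903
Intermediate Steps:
X(T) = 8 + 2*T*(T + (9 + T)*(T + 1/(-60 + T))) (X(T) = 8 + (T + (T + 9)*(T + 1/(T - 60)))*(T + T) = 8 + (T + (9 + T)*(T + 1/(-60 + T)))*(2*T) = 8 + 2*T*(T + (9 + T)*(T + 1/(-60 + T))))
sqrt(1990 + X(-1)) = sqrt(1990 + 2*(-240 + (-1)**4 - 599*(-1)**2 - 50*(-1)**3 + 13*(-1))/(-60 - 1)) = sqrt(1990 + 2*(-240 + 1 - 599*1 - 50*(-1) - 13)/(-61)) = sqrt(1990 + 2*(-1/61)*(-240 + 1 - 599 + 50 - 13)) = sqrt(1990 + 2*(-1/61)*(-801)) = sqrt(1990 + 1602/61) = sqrt(122992/61) = 4*sqrt(468907)/61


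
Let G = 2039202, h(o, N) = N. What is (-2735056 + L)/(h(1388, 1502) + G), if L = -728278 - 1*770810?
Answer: -132317/63772 ≈ -2.0748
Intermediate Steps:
L = -1499088 (L = -728278 - 770810 = -1499088)
(-2735056 + L)/(h(1388, 1502) + G) = (-2735056 - 1499088)/(1502 + 2039202) = -4234144/2040704 = -4234144*1/2040704 = -132317/63772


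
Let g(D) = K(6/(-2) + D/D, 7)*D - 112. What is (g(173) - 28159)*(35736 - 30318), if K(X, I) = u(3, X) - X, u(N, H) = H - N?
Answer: -155984220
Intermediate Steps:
K(X, I) = -3 (K(X, I) = (X - 1*3) - X = (X - 3) - X = (-3 + X) - X = -3)
g(D) = -112 - 3*D (g(D) = -3*D - 112 = -112 - 3*D)
(g(173) - 28159)*(35736 - 30318) = ((-112 - 3*173) - 28159)*(35736 - 30318) = ((-112 - 519) - 28159)*5418 = (-631 - 28159)*5418 = -28790*5418 = -155984220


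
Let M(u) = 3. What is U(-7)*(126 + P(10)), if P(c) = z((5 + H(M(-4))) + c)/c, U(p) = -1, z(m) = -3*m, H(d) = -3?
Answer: -612/5 ≈ -122.40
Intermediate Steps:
P(c) = (-6 - 3*c)/c (P(c) = (-3*((5 - 3) + c))/c = (-3*(2 + c))/c = (-6 - 3*c)/c)
U(-7)*(126 + P(10)) = -(126 + (-3 - 6/10)) = -(126 + (-3 - 6*1/10)) = -(126 + (-3 - 3/5)) = -(126 - 18/5) = -1*612/5 = -612/5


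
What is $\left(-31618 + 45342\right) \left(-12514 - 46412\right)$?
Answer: $-808700424$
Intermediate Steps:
$\left(-31618 + 45342\right) \left(-12514 - 46412\right) = 13724 \left(-58926\right) = -808700424$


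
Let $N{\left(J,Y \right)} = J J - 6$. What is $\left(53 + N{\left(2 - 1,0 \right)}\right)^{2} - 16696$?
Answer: $-14392$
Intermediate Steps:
$N{\left(J,Y \right)} = -6 + J^{2}$ ($N{\left(J,Y \right)} = J^{2} - 6 = -6 + J^{2}$)
$\left(53 + N{\left(2 - 1,0 \right)}\right)^{2} - 16696 = \left(53 - \left(6 - \left(2 - 1\right)^{2}\right)\right)^{2} - 16696 = \left(53 - \left(6 - 1^{2}\right)\right)^{2} - 16696 = \left(53 + \left(-6 + 1\right)\right)^{2} - 16696 = \left(53 - 5\right)^{2} - 16696 = 48^{2} - 16696 = 2304 - 16696 = -14392$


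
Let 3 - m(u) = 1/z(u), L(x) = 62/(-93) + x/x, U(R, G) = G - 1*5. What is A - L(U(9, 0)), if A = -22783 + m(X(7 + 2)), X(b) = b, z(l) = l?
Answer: -205024/9 ≈ -22780.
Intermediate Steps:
U(R, G) = -5 + G (U(R, G) = G - 5 = -5 + G)
L(x) = ⅓ (L(x) = 62*(-1/93) + 1 = -⅔ + 1 = ⅓)
m(u) = 3 - 1/u
A = -205021/9 (A = -22783 + (3 - 1/(7 + 2)) = -22783 + (3 - 1/9) = -22783 + (3 - 1*⅑) = -22783 + (3 - ⅑) = -22783 + 26/9 = -205021/9 ≈ -22780.)
A - L(U(9, 0)) = -205021/9 - 1*⅓ = -205021/9 - ⅓ = -205024/9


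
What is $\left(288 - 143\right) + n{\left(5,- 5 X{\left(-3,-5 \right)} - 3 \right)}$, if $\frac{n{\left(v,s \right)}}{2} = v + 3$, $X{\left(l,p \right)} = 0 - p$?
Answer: $161$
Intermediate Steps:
$X{\left(l,p \right)} = - p$
$n{\left(v,s \right)} = 6 + 2 v$ ($n{\left(v,s \right)} = 2 \left(v + 3\right) = 2 \left(3 + v\right) = 6 + 2 v$)
$\left(288 - 143\right) + n{\left(5,- 5 X{\left(-3,-5 \right)} - 3 \right)} = \left(288 - 143\right) + \left(6 + 2 \cdot 5\right) = 145 + \left(6 + 10\right) = 145 + 16 = 161$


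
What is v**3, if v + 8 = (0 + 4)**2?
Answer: 512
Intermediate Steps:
v = 8 (v = -8 + (0 + 4)**2 = -8 + 4**2 = -8 + 16 = 8)
v**3 = 8**3 = 512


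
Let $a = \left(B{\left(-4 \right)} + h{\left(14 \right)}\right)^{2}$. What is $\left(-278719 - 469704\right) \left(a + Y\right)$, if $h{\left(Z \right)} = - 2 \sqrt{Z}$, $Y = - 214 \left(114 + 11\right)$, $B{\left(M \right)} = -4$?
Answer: $19966428794 - 11974768 \sqrt{14} \approx 1.9922 \cdot 10^{10}$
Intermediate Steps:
$Y = -26750$ ($Y = \left(-214\right) 125 = -26750$)
$a = \left(-4 - 2 \sqrt{14}\right)^{2} \approx 131.87$
$\left(-278719 - 469704\right) \left(a + Y\right) = \left(-278719 - 469704\right) \left(\left(72 + 16 \sqrt{14}\right) - 26750\right) = - 748423 \left(-26678 + 16 \sqrt{14}\right) = 19966428794 - 11974768 \sqrt{14}$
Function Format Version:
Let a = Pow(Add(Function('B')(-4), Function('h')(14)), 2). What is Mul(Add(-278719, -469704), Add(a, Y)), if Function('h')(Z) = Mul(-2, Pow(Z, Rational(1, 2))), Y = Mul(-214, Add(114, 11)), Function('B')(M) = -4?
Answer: Add(19966428794, Mul(-11974768, Pow(14, Rational(1, 2)))) ≈ 1.9922e+10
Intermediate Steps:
Y = -26750 (Y = Mul(-214, 125) = -26750)
a = Pow(Add(-4, Mul(-2, Pow(14, Rational(1, 2)))), 2) ≈ 131.87
Mul(Add(-278719, -469704), Add(a, Y)) = Mul(Add(-278719, -469704), Add(Add(72, Mul(16, Pow(14, Rational(1, 2)))), -26750)) = Mul(-748423, Add(-26678, Mul(16, Pow(14, Rational(1, 2))))) = Add(19966428794, Mul(-11974768, Pow(14, Rational(1, 2))))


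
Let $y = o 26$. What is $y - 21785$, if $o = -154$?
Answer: $-25789$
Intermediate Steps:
$y = -4004$ ($y = \left(-154\right) 26 = -4004$)
$y - 21785 = -4004 - 21785 = -25789$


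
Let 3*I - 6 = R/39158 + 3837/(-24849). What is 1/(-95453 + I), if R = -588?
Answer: -69502653/6634101656752 ≈ -1.0477e-5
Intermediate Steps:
I = 135080057/69502653 (I = 2 + (-588/39158 + 3837/(-24849))/3 = 2 + (-588*1/39158 + 3837*(-1/24849))/3 = 2 + (-42/2797 - 1279/8283)/3 = 2 + (⅓)*(-3925249/23167551) = 2 - 3925249/69502653 = 135080057/69502653 ≈ 1.9435)
1/(-95453 + I) = 1/(-95453 + 135080057/69502653) = 1/(-6634101656752/69502653) = -69502653/6634101656752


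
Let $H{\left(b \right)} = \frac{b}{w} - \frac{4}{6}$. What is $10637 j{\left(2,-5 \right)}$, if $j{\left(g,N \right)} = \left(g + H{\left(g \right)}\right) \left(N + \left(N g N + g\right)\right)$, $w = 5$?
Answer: $\frac{12998414}{15} \approx 8.6656 \cdot 10^{5}$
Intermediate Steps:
$H{\left(b \right)} = - \frac{2}{3} + \frac{b}{5}$ ($H{\left(b \right)} = \frac{b}{5} - \frac{4}{6} = b \frac{1}{5} - \frac{2}{3} = \frac{b}{5} - \frac{2}{3} = - \frac{2}{3} + \frac{b}{5}$)
$j{\left(g,N \right)} = \left(- \frac{2}{3} + \frac{6 g}{5}\right) \left(N + g + g N^{2}\right)$ ($j{\left(g,N \right)} = \left(g + \left(- \frac{2}{3} + \frac{g}{5}\right)\right) \left(N + \left(N g N + g\right)\right) = \left(- \frac{2}{3} + \frac{6 g}{5}\right) \left(N + \left(g N^{2} + g\right)\right) = \left(- \frac{2}{3} + \frac{6 g}{5}\right) \left(N + \left(g + g N^{2}\right)\right) = \left(- \frac{2}{3} + \frac{6 g}{5}\right) \left(N + g + g N^{2}\right)$)
$10637 j{\left(2,-5 \right)} = 10637 \left(\left(- \frac{2}{3}\right) \left(-5\right) - \frac{4}{3} + \frac{6 \cdot 2^{2}}{5} - \frac{4 \left(-5\right)^{2}}{3} + \frac{6}{5} \left(-5\right) 2 + \frac{6 \left(-5\right)^{2} \cdot 2^{2}}{5}\right) = 10637 \left(\frac{10}{3} - \frac{4}{3} + \frac{6}{5} \cdot 4 - \frac{4}{3} \cdot 25 - 12 + \frac{6}{5} \cdot 25 \cdot 4\right) = 10637 \left(\frac{10}{3} - \frac{4}{3} + \frac{24}{5} - \frac{100}{3} - 12 + 120\right) = 10637 \cdot \frac{1222}{15} = \frac{12998414}{15}$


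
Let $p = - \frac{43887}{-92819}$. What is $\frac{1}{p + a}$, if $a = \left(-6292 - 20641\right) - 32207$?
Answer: $- \frac{92819}{5489271773} \approx -1.6909 \cdot 10^{-5}$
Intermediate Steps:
$a = -59140$ ($a = -26933 - 32207 = -59140$)
$p = \frac{43887}{92819}$ ($p = \left(-43887\right) \left(- \frac{1}{92819}\right) = \frac{43887}{92819} \approx 0.47282$)
$\frac{1}{p + a} = \frac{1}{\frac{43887}{92819} - 59140} = \frac{1}{- \frac{5489271773}{92819}} = - \frac{92819}{5489271773}$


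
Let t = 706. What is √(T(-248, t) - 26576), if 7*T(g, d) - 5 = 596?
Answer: I*√1298017/7 ≈ 162.76*I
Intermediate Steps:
T(g, d) = 601/7 (T(g, d) = 5/7 + (⅐)*596 = 5/7 + 596/7 = 601/7)
√(T(-248, t) - 26576) = √(601/7 - 26576) = √(-185431/7) = I*√1298017/7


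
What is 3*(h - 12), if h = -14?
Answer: -78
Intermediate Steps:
3*(h - 12) = 3*(-14 - 12) = 3*(-26) = -78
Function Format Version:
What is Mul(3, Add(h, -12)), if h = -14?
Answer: -78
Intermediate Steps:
Mul(3, Add(h, -12)) = Mul(3, Add(-14, -12)) = Mul(3, -26) = -78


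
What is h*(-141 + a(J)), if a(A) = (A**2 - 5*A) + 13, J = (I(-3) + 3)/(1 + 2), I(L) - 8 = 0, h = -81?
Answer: 10764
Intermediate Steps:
I(L) = 8 (I(L) = 8 + 0 = 8)
J = 11/3 (J = (8 + 3)/(1 + 2) = 11/3 ≈ 3.6667)
a(A) = 13 + A**2 - 5*A
h*(-141 + a(J)) = -81*(-141 + (13 + (11/3)**2 - 5*11/3)) = -81*(-141 + (13 + 121/9 - 55/3)) = -81*(-141 + 73/9) = -81*(-1196/9) = 10764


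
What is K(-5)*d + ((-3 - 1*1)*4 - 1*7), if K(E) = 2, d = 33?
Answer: 43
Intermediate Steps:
K(-5)*d + ((-3 - 1*1)*4 - 1*7) = 2*33 + ((-3 - 1*1)*4 - 1*7) = 66 + ((-3 - 1)*4 - 7) = 66 + (-4*4 - 7) = 66 + (-16 - 7) = 66 - 23 = 43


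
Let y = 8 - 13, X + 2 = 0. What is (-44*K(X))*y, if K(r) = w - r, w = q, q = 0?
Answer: 440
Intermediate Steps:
X = -2 (X = -2 + 0 = -2)
y = -5
w = 0
K(r) = -r (K(r) = 0 - r = -r)
(-44*K(X))*y = -(-44)*(-2)*(-5) = -44*2*(-5) = -88*(-5) = 440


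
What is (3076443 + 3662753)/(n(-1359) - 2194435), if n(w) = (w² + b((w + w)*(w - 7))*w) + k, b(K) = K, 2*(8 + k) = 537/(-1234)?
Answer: -16632335728/12453593289009 ≈ -0.0013355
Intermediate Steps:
k = -20281/2468 (k = -8 + (537/(-1234))/2 = -8 + (537*(-1/1234))/2 = -8 + (½)*(-537/1234) = -8 - 537/2468 = -20281/2468 ≈ -8.2176)
n(w) = -20281/2468 + w² + 2*w²*(-7 + w) (n(w) = (w² + ((w + w)*(w - 7))*w) - 20281/2468 = (w² + ((2*w)*(-7 + w))*w) - 20281/2468 = (w² + (2*w*(-7 + w))*w) - 20281/2468 = (w² + 2*w²*(-7 + w)) - 20281/2468 = -20281/2468 + w² + 2*w²*(-7 + w))
(3076443 + 3662753)/(n(-1359) - 2194435) = (3076443 + 3662753)/((-20281/2468 - 13*(-1359)² + 2*(-1359)³) - 2194435) = 6739196/((-20281/2468 - 13*1846881 + 2*(-2509911279)) - 2194435) = 6739196/((-20281/2468 - 24009453 - 5019822558) - 2194435) = 6739196/(-12448177423429/2468 - 2194435) = 6739196/(-12453593289009/2468) = 6739196*(-2468/12453593289009) = -16632335728/12453593289009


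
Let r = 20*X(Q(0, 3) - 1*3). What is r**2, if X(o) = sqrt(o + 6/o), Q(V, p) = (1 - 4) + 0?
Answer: -2800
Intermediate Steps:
Q(V, p) = -3 (Q(V, p) = -3 + 0 = -3)
r = 20*I*sqrt(7) (r = 20*sqrt((-3 - 1*3) + 6/(-3 - 1*3)) = 20*sqrt((-3 - 3) + 6/(-3 - 3)) = 20*sqrt(-6 + 6/(-6)) = 20*sqrt(-6 + 6*(-1/6)) = 20*sqrt(-6 - 1) = 20*sqrt(-7) = 20*(I*sqrt(7)) = 20*I*sqrt(7) ≈ 52.915*I)
r**2 = (20*I*sqrt(7))**2 = -2800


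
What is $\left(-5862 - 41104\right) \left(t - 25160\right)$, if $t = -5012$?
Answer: $1417058152$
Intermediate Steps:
$\left(-5862 - 41104\right) \left(t - 25160\right) = \left(-5862 - 41104\right) \left(-5012 - 25160\right) = \left(-46966\right) \left(-30172\right) = 1417058152$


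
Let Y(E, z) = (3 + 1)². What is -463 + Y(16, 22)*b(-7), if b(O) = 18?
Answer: -175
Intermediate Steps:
Y(E, z) = 16 (Y(E, z) = 4² = 16)
-463 + Y(16, 22)*b(-7) = -463 + 16*18 = -463 + 288 = -175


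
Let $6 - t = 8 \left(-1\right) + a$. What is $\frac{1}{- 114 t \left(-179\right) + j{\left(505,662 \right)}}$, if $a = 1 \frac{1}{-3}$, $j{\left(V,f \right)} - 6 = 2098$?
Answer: $\frac{1}{294590} \approx 3.3945 \cdot 10^{-6}$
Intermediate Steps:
$j{\left(V,f \right)} = 2104$ ($j{\left(V,f \right)} = 6 + 2098 = 2104$)
$a = - \frac{1}{3}$ ($a = 1 \left(- \frac{1}{3}\right) = - \frac{1}{3} \approx -0.33333$)
$t = \frac{43}{3}$ ($t = 6 - \left(8 \left(-1\right) - \frac{1}{3}\right) = 6 - \left(-8 - \frac{1}{3}\right) = 6 - - \frac{25}{3} = 6 + \frac{25}{3} = \frac{43}{3} \approx 14.333$)
$\frac{1}{- 114 t \left(-179\right) + j{\left(505,662 \right)}} = \frac{1}{\left(-114\right) \frac{43}{3} \left(-179\right) + 2104} = \frac{1}{\left(-1634\right) \left(-179\right) + 2104} = \frac{1}{292486 + 2104} = \frac{1}{294590}$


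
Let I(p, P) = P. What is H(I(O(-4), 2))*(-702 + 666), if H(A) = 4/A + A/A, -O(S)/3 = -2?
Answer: -108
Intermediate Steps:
O(S) = 6 (O(S) = -3*(-2) = 6)
H(A) = 1 + 4/A (H(A) = 4/A + 1 = 1 + 4/A)
H(I(O(-4), 2))*(-702 + 666) = ((4 + 2)/2)*(-702 + 666) = ((½)*6)*(-36) = 3*(-36) = -108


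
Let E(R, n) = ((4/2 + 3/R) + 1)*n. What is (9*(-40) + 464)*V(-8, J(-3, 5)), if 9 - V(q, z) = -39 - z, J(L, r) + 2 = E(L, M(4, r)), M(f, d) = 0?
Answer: 4784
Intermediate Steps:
E(R, n) = n*(3 + 3/R) (E(R, n) = ((4*(½) + 3/R) + 1)*n = ((2 + 3/R) + 1)*n = (3 + 3/R)*n = n*(3 + 3/R))
J(L, r) = -2 (J(L, r) = -2 + 3*0*(1 + L)/L = -2 + 0 = -2)
V(q, z) = 48 + z (V(q, z) = 9 - (-39 - z) = 9 + (39 + z) = 48 + z)
(9*(-40) + 464)*V(-8, J(-3, 5)) = (9*(-40) + 464)*(48 - 2) = (-360 + 464)*46 = 104*46 = 4784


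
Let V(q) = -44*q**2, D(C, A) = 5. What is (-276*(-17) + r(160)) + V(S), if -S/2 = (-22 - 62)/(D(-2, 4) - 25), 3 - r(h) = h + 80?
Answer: 33759/25 ≈ 1350.4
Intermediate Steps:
r(h) = -77 - h (r(h) = 3 - (h + 80) = 3 - (80 + h) = 3 + (-80 - h) = -77 - h)
S = -42/5 (S = -2*(-22 - 62)/(5 - 25) = -(-168)/(-20) = -(-168)*(-1)/20 = -2*21/5 = -42/5 ≈ -8.4000)
(-276*(-17) + r(160)) + V(S) = (-276*(-17) + (-77 - 1*160)) - 44*(-42/5)**2 = (4692 + (-77 - 160)) - 44*1764/25 = (4692 - 237) - 77616/25 = 4455 - 77616/25 = 33759/25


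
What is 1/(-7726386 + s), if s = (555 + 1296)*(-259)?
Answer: -1/8205795 ≈ -1.2187e-7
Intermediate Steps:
s = -479409 (s = 1851*(-259) = -479409)
1/(-7726386 + s) = 1/(-7726386 - 479409) = 1/(-8205795) = -1/8205795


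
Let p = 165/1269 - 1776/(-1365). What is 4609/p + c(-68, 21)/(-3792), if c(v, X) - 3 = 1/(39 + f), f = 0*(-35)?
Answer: 65593575452621/20367209304 ≈ 3220.5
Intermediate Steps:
p = 275441/192465 (p = 165*(1/1269) - 1776*(-1/1365) = 55/423 + 592/455 = 275441/192465 ≈ 1.4311)
f = 0
c(v, X) = 118/39 (c(v, X) = 3 + 1/(39 + 0) = 3 + 1/39 = 118/39)
4609/p + c(-68, 21)/(-3792) = 4609/(275441/192465) + (118/39)/(-3792) = 4609*(192465/275441) + (118/39)*(-1/3792) = 887071185/275441 - 59/73944 = 65593575452621/20367209304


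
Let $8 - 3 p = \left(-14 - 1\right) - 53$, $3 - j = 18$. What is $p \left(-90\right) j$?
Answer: $34200$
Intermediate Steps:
$j = -15$ ($j = 3 - 18 = -15$)
$p = \frac{76}{3}$ ($p = \frac{8}{3} - \frac{\left(-14 - 1\right) - 53}{3} = \frac{8}{3} - \frac{-15 - 53}{3} = \frac{8}{3} - - \frac{68}{3} = \frac{8}{3} + \frac{68}{3} = \frac{76}{3} \approx 25.333$)
$p \left(-90\right) j = \frac{76}{3} \left(-90\right) \left(-15\right) = \left(-2280\right) \left(-15\right) = 34200$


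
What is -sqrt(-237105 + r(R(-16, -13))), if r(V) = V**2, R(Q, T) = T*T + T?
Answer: -3*I*sqrt(23641) ≈ -461.27*I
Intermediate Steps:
R(Q, T) = T + T**2 (R(Q, T) = T**2 + T = T + T**2)
-sqrt(-237105 + r(R(-16, -13))) = -sqrt(-237105 + (-13*(1 - 13))**2) = -sqrt(-237105 + (-13*(-12))**2) = -sqrt(-237105 + 156**2) = -sqrt(-237105 + 24336) = -sqrt(-212769) = -3*I*sqrt(23641)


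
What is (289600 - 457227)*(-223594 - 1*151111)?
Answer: 62810675035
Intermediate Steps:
(289600 - 457227)*(-223594 - 1*151111) = -167627*(-223594 - 151111) = -167627*(-374705) = 62810675035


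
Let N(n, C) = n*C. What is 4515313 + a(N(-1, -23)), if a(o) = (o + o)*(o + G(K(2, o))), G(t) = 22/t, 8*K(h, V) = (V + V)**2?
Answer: 103876621/23 ≈ 4.5164e+6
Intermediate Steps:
N(n, C) = C*n
K(h, V) = V**2/2 (K(h, V) = (V + V)**2/8 = (2*V)**2/8 = (4*V**2)/8 = V**2/2)
a(o) = 2*o*(o + 44/o**2) (a(o) = (o + o)*(o + 22/((o**2/2))) = (2*o)*(o + 22*(2/o**2)) = (2*o)*(o + 44/o**2) = 2*o*(o + 44/o**2))
4515313 + a(N(-1, -23)) = 4515313 + 2*(44 + (-23*(-1))**3)/((-23*(-1))) = 4515313 + 2*(44 + 23**3)/23 = 4515313 + 2*(1/23)*(44 + 12167) = 4515313 + 2*(1/23)*12211 = 4515313 + 24422/23 = 103876621/23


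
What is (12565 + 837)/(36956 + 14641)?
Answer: 13402/51597 ≈ 0.25974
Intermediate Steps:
(12565 + 837)/(36956 + 14641) = 13402/51597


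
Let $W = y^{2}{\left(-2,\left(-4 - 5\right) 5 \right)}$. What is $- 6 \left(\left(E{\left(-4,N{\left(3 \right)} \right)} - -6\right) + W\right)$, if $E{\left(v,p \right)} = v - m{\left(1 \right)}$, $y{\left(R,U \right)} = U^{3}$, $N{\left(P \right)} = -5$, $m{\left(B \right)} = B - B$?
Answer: $-49822593762$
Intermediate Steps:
$m{\left(B \right)} = 0$
$E{\left(v,p \right)} = v$ ($E{\left(v,p \right)} = v - 0 = v + 0 = v$)
$W = 8303765625$ ($W = \left(\left(\left(-4 - 5\right) 5\right)^{3}\right)^{2} = \left(\left(\left(-9\right) 5\right)^{3}\right)^{2} = \left(\left(-45\right)^{3}\right)^{2} = \left(-91125\right)^{2} = 8303765625$)
$- 6 \left(\left(E{\left(-4,N{\left(3 \right)} \right)} - -6\right) + W\right) = - 6 \left(\left(-4 - -6\right) + 8303765625\right) = - 6 \left(\left(-4 + 6\right) + 8303765625\right) = - 6 \left(2 + 8303765625\right) = \left(-6\right) 8303765627 = -49822593762$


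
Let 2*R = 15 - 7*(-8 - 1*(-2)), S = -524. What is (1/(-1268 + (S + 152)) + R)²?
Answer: 2184534121/2689600 ≈ 812.21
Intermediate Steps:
R = 57/2 (R = (15 - 7*(-8 - 1*(-2)))/2 = (15 - 7*(-8 + 2))/2 = (15 - 7*(-6))/2 = (15 + 42)/2 = (½)*57 = 57/2 ≈ 28.500)
(1/(-1268 + (S + 152)) + R)² = (1/(-1268 + (-524 + 152)) + 57/2)² = (1/(-1268 - 372) + 57/2)² = (1/(-1640) + 57/2)² = (-1/1640 + 57/2)² = (46739/1640)² = 2184534121/2689600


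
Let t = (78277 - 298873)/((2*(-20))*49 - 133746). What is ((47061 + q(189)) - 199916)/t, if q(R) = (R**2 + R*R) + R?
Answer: -2755646036/55149 ≈ -49967.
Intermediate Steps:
q(R) = R + 2*R**2 (q(R) = (R**2 + R**2) + R = 2*R**2 + R = R + 2*R**2)
t = 110298/67853 (t = -220596/(-40*49 - 133746) = -220596/(-1960 - 133746) = -220596/(-135706) = -220596*(-1/135706) = 110298/67853 ≈ 1.6255)
((47061 + q(189)) - 199916)/t = ((47061 + 189*(1 + 2*189)) - 199916)/(110298/67853) = ((47061 + 189*(1 + 378)) - 199916)*(67853/110298) = ((47061 + 189*379) - 199916)*(67853/110298) = ((47061 + 71631) - 199916)*(67853/110298) = (118692 - 199916)*(67853/110298) = -81224*67853/110298 = -2755646036/55149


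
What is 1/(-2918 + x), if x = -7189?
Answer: -1/10107 ≈ -9.8941e-5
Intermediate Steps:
1/(-2918 + x) = 1/(-2918 - 7189) = 1/(-10107) = -1/10107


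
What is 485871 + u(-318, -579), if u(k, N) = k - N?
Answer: 486132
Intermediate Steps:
485871 + u(-318, -579) = 485871 + (-318 - 1*(-579)) = 485871 + (-318 + 579) = 485871 + 261 = 486132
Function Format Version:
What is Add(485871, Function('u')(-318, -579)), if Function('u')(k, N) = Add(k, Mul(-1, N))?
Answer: 486132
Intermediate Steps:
Add(485871, Function('u')(-318, -579)) = Add(485871, Add(-318, Mul(-1, -579))) = Add(485871, Add(-318, 579)) = Add(485871, 261) = 486132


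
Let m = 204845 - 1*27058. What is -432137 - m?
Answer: -609924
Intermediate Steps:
m = 177787 (m = 204845 - 27058 = 177787)
-432137 - m = -432137 - 1*177787 = -432137 - 177787 = -609924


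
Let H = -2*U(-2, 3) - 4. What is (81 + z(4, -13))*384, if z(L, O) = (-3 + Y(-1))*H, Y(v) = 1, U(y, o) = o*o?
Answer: 48000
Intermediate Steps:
U(y, o) = o²
H = -22 (H = -2*3² - 4 = -2*9 - 4 = -18 - 4 = -22)
z(L, O) = 44 (z(L, O) = (-3 + 1)*(-22) = -2*(-22) = 44)
(81 + z(4, -13))*384 = (81 + 44)*384 = 125*384 = 48000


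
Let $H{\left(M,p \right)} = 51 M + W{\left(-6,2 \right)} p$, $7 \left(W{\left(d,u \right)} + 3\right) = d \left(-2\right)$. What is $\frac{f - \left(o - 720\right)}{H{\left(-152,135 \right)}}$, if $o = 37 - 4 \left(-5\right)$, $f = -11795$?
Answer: $\frac{77924}{55479} \approx 1.4046$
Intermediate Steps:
$W{\left(d,u \right)} = -3 - \frac{2 d}{7}$ ($W{\left(d,u \right)} = -3 + \frac{d \left(-2\right)}{7} = -3 + \frac{\left(-2\right) d}{7} = -3 - \frac{2 d}{7}$)
$H{\left(M,p \right)} = 51 M - \frac{9 p}{7}$ ($H{\left(M,p \right)} = 51 M + \left(-3 - - \frac{12}{7}\right) p = 51 M + \left(-3 + \frac{12}{7}\right) p = 51 M - \frac{9 p}{7}$)
$o = 57$ ($o = 37 - -20 = 37 + 20 = 57$)
$\frac{f - \left(o - 720\right)}{H{\left(-152,135 \right)}} = \frac{-11795 - \left(57 - 720\right)}{51 \left(-152\right) - \frac{1215}{7}} = \frac{-11795 - \left(57 - 720\right)}{-7752 - \frac{1215}{7}} = \frac{-11795 - -663}{- \frac{55479}{7}} = \left(-11795 + 663\right) \left(- \frac{7}{55479}\right) = \left(-11132\right) \left(- \frac{7}{55479}\right) = \frac{77924}{55479}$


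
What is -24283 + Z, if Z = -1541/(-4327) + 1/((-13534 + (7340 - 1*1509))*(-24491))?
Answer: -19822082611278673/816306606571 ≈ -24283.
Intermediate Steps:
Z = 290716084920/816306606571 (Z = -1541*(-1/4327) - 1/24491/(-13534 + (7340 - 1509)) = 1541/4327 - 1/24491/(-13534 + 5831) = 1541/4327 - 1/24491/(-7703) = 1541/4327 - 1/7703*(-1/24491) = 1541/4327 + 1/188654173 = 290716084920/816306606571 ≈ 0.35614)
-24283 + Z = -24283 + 290716084920/816306606571 = -19822082611278673/816306606571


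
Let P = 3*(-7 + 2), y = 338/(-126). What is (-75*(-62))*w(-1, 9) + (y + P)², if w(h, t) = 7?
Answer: 130431946/3969 ≈ 32863.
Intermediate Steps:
y = -169/63 (y = 338*(-1/126) = -169/63 ≈ -2.6825)
P = -15 (P = 3*(-5) = -15)
(-75*(-62))*w(-1, 9) + (y + P)² = -75*(-62)*7 + (-169/63 - 15)² = 4650*7 + (-1114/63)² = 32550 + 1240996/3969 = 130431946/3969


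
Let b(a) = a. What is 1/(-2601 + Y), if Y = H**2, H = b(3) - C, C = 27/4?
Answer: -16/41391 ≈ -0.00038656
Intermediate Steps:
C = 27/4 (C = 27*(1/4) = 27/4 ≈ 6.7500)
H = -15/4 (H = 3 - 1*27/4 = 3 - 27/4 = -15/4 ≈ -3.7500)
Y = 225/16 (Y = (-15/4)**2 = 225/16 ≈ 14.063)
1/(-2601 + Y) = 1/(-2601 + 225/16) = 1/(-41391/16) = -16/41391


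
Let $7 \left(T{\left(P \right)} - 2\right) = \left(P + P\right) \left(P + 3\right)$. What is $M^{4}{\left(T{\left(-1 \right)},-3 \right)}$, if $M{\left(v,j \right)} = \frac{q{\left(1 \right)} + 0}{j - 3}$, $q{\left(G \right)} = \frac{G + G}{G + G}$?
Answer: $\frac{1}{1296} \approx 0.0007716$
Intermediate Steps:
$q{\left(G \right)} = 1$ ($q{\left(G \right)} = \frac{2 G}{2 G} = 2 G \frac{1}{2 G} = 1$)
$T{\left(P \right)} = 2 + \frac{2 P \left(3 + P\right)}{7}$ ($T{\left(P \right)} = 2 + \frac{\left(P + P\right) \left(P + 3\right)}{7} = 2 + \frac{2 P \left(3 + P\right)}{7}$)
$M{\left(v,j \right)} = \frac{1}{-3 + j}$ ($M{\left(v,j \right)} = \frac{1 + 0}{j - 3} = 1 \frac{1}{-3 + j} = \frac{1}{-3 + j}$)
$M^{4}{\left(T{\left(-1 \right)},-3 \right)} = \left(\frac{1}{-3 - 3}\right)^{4} = \left(\frac{1}{-6}\right)^{4} = \left(- \frac{1}{6}\right)^{4} = \frac{1}{1296}$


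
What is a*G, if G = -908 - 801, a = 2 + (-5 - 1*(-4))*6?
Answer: 6836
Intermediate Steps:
a = -4 (a = 2 + (-5 + 4)*6 = 2 - 1*6 = 2 - 6 = -4)
G = -1709
a*G = -4*(-1709) = 6836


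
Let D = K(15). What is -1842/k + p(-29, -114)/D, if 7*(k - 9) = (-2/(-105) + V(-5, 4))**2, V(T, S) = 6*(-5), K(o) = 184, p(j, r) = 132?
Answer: -6189244293/487806034 ≈ -12.688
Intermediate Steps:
D = 184
V(T, S) = -30
k = 10604479/77175 (k = 9 + (-2/(-105) - 30)**2/7 = 9 + (-2*(-1/105) - 30)**2/7 = 9 + (2/105 - 30)**2/7 = 9 + (-3148/105)**2/7 = 9 + (1/7)*(9909904/11025) = 9 + 9909904/77175 = 10604479/77175 ≈ 137.41)
-1842/k + p(-29, -114)/D = -1842/10604479/77175 + 132/184 = -1842*77175/10604479 + 132*(1/184) = -142156350/10604479 + 33/46 = -6189244293/487806034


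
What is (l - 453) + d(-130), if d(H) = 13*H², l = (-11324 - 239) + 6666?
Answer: 214350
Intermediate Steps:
l = -4897 (l = -11563 + 6666 = -4897)
(l - 453) + d(-130) = (-4897 - 453) + 13*(-130)² = -5350 + 13*16900 = -5350 + 219700 = 214350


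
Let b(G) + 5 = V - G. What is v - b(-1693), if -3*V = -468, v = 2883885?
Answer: 2882041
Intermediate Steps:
V = 156 (V = -⅓*(-468) = 156)
b(G) = 151 - G (b(G) = -5 + (156 - G) = 151 - G)
v - b(-1693) = 2883885 - (151 - 1*(-1693)) = 2883885 - (151 + 1693) = 2883885 - 1*1844 = 2883885 - 1844 = 2882041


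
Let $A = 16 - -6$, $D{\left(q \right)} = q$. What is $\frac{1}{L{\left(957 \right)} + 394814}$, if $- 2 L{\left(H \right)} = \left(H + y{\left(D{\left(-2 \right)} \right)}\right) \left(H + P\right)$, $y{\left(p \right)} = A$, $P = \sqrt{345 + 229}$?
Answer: $- \frac{294550}{21139780491} + \frac{1958 \sqrt{574}}{21139780491} \approx -1.1714 \cdot 10^{-5}$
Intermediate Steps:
$P = \sqrt{574} \approx 23.958$
$A = 22$ ($A = 16 + 6 = 22$)
$y{\left(p \right)} = 22$
$L{\left(H \right)} = - \frac{\left(22 + H\right) \left(H + \sqrt{574}\right)}{2}$ ($L{\left(H \right)} = - \frac{\left(H + 22\right) \left(H + \sqrt{574}\right)}{2} = - \frac{\left(22 + H\right) \left(H + \sqrt{574}\right)}{2}$)
$\frac{1}{L{\left(957 \right)} + 394814} = \frac{1}{\left(\left(-11\right) 957 - 11 \sqrt{574} - \frac{957^{2}}{2} - \frac{957 \sqrt{574}}{2}\right) + 394814} = \frac{1}{\left(-10527 - 11 \sqrt{574} - \frac{915849}{2} - \frac{957 \sqrt{574}}{2}\right) + 394814} = \frac{1}{\left(- \frac{936903}{2} - \frac{979 \sqrt{574}}{2}\right) + 394814} = \frac{1}{- \frac{147275}{2} - \frac{979 \sqrt{574}}{2}}$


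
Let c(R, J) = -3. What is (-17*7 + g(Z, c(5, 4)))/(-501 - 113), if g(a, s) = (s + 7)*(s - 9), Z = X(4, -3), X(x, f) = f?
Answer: 167/614 ≈ 0.27199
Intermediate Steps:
Z = -3
g(a, s) = (-9 + s)*(7 + s) (g(a, s) = (7 + s)*(-9 + s) = (-9 + s)*(7 + s))
(-17*7 + g(Z, c(5, 4)))/(-501 - 113) = (-17*7 + (-63 + (-3)**2 - 2*(-3)))/(-501 - 113) = (-119 + (-63 + 9 + 6))/(-614) = (-119 - 48)*(-1/614) = -167*(-1/614) = 167/614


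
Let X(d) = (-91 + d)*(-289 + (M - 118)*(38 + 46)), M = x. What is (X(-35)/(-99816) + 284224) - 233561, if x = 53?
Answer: 842708939/16636 ≈ 50656.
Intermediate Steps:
M = 53
X(d) = 523159 - 5749*d (X(d) = (-91 + d)*(-289 + (53 - 118)*(38 + 46)) = (-91 + d)*(-289 - 65*84) = (-91 + d)*(-289 - 5460) = (-91 + d)*(-5749) = 523159 - 5749*d)
(X(-35)/(-99816) + 284224) - 233561 = ((523159 - 5749*(-35))/(-99816) + 284224) - 233561 = ((523159 + 201215)*(-1/99816) + 284224) - 233561 = (724374*(-1/99816) + 284224) - 233561 = (-120729/16636 + 284224) - 233561 = 4728229735/16636 - 233561 = 842708939/16636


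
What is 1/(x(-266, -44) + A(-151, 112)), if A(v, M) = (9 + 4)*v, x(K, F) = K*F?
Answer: 1/9741 ≈ 0.00010266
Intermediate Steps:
x(K, F) = F*K
A(v, M) = 13*v
1/(x(-266, -44) + A(-151, 112)) = 1/(-44*(-266) + 13*(-151)) = 1/(11704 - 1963) = 1/9741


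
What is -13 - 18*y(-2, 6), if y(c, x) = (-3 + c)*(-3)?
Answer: -283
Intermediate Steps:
y(c, x) = 9 - 3*c
-13 - 18*y(-2, 6) = -13 - 18*(9 - 3*(-2)) = -13 - 18*(9 + 6) = -13 - 18*15 = -13 - 270 = -283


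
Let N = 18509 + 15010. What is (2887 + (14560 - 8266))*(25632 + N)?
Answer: 543065331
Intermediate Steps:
N = 33519
(2887 + (14560 - 8266))*(25632 + N) = (2887 + (14560 - 8266))*(25632 + 33519) = (2887 + 6294)*59151 = 9181*59151 = 543065331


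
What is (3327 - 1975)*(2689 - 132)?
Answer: 3457064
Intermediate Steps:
(3327 - 1975)*(2689 - 132) = 1352*2557 = 3457064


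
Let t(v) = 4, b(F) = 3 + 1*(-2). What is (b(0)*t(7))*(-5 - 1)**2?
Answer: 144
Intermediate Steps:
b(F) = 1 (b(F) = 3 - 2 = 1)
(b(0)*t(7))*(-5 - 1)**2 = (1*4)*(-5 - 1)**2 = 4*(-6)**2 = 4*36 = 144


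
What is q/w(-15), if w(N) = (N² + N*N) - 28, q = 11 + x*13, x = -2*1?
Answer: -15/422 ≈ -0.035545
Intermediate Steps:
x = -2
q = -15 (q = 11 - 2*13 = 11 - 26 = -15)
w(N) = -28 + 2*N² (w(N) = (N² + N²) - 28 = 2*N² - 28 = -28 + 2*N²)
q/w(-15) = -15/(-28 + 2*(-15)²) = -15/(-28 + 2*225) = -15/(-28 + 450) = -15/422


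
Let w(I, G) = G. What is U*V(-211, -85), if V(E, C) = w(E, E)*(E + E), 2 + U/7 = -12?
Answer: -8726116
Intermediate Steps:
U = -98 (U = -14 + 7*(-12) = -14 - 84 = -98)
V(E, C) = 2*E² (V(E, C) = E*(E + E) = E*(2*E) = 2*E²)
U*V(-211, -85) = -196*(-211)² = -196*44521 = -98*89042 = -8726116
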